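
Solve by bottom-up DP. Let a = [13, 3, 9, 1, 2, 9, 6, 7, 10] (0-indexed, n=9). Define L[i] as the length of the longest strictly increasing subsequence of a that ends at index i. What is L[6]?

   i    0    1    2    3    4    5    6    7    8
a[i]   13    3    9    1    2    9    6    7   10
L[i]    1    1    2    1    2    3    3    4    5

3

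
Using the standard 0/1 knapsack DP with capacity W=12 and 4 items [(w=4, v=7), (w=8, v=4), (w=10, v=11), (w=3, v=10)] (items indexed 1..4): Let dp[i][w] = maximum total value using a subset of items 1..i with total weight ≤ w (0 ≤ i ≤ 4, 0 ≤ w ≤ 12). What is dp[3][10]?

11

i\w   0   1   2   3   4   5   6   7   8   9  10  11  12
  0   0   0   0   0   0   0   0   0   0   0   0   0   0
  1   0   0   0   0   7   7   7   7   7   7   7   7   7
  2   0   0   0   0   7   7   7   7   7   7   7   7  11
  3   0   0   0   0   7   7   7   7   7   7  11  11  11
  4   0   0   0  10  10  10  10  17  17  17  17  17  17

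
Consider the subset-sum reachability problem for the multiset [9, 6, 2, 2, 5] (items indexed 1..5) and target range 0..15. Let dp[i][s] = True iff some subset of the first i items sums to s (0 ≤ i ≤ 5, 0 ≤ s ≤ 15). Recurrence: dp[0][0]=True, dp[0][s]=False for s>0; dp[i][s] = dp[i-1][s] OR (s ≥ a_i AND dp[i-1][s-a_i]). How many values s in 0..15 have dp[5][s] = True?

i\s   0   1   2   3   4   5   6   7   8   9  10  11  12  13  14  15
  0   T   F   F   F   F   F   F   F   F   F   F   F   F   F   F   F
  1   T   F   F   F   F   F   F   F   F   T   F   F   F   F   F   F
  2   T   F   F   F   F   F   T   F   F   T   F   F   F   F   F   T
  3   T   F   T   F   F   F   T   F   T   T   F   T   F   F   F   T
  4   T   F   T   F   T   F   T   F   T   T   T   T   F   T   F   T
  5   T   F   T   F   T   T   T   T   T   T   T   T   F   T   T   T

13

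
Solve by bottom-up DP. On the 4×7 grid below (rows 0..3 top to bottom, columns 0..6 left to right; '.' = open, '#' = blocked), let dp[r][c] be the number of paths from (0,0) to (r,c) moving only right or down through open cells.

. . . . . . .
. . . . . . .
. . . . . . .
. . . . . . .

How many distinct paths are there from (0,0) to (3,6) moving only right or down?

r\c   0   1   2   3   4   5   6
  0   1   1   1   1   1   1   1
  1   1   2   3   4   5   6   7
  2   1   3   6  10  15  21  28
  3   1   4  10  20  35  56  84

84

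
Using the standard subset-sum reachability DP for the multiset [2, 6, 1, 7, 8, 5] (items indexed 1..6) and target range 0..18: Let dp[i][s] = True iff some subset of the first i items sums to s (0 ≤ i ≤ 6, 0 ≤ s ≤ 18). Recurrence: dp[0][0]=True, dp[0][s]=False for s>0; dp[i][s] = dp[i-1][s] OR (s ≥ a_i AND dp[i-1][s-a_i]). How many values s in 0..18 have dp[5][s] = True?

16

i\s   0   1   2   3   4   5   6   7   8   9  10  11  12  13  14  15  16  17  18
  0   T   F   F   F   F   F   F   F   F   F   F   F   F   F   F   F   F   F   F
  1   T   F   T   F   F   F   F   F   F   F   F   F   F   F   F   F   F   F   F
  2   T   F   T   F   F   F   T   F   T   F   F   F   F   F   F   F   F   F   F
  3   T   T   T   T   F   F   T   T   T   T   F   F   F   F   F   F   F   F   F
  4   T   T   T   T   F   F   T   T   T   T   T   F   F   T   T   T   T   F   F
  5   T   T   T   T   F   F   T   T   T   T   T   T   F   T   T   T   T   T   T
  6   T   T   T   T   F   T   T   T   T   T   T   T   T   T   T   T   T   T   T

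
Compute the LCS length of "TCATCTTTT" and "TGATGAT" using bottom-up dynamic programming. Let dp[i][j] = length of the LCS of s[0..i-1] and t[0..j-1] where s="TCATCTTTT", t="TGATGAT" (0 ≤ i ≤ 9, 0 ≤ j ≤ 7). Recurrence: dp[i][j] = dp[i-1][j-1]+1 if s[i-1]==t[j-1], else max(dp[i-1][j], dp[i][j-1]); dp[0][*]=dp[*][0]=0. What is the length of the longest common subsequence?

   ''  T  G  A  T  G  A  T
''  0  0  0  0  0  0  0  0
 T  0  1  1  1  1  1  1  1
 C  0  1  1  1  1  1  1  1
 A  0  1  1  2  2  2  2  2
 T  0  1  1  2  3  3  3  3
 C  0  1  1  2  3  3  3  3
 T  0  1  1  2  3  3  3  4
 T  0  1  1  2  3  3  3  4
 T  0  1  1  2  3  3  3  4
 T  0  1  1  2  3  3  3  4

4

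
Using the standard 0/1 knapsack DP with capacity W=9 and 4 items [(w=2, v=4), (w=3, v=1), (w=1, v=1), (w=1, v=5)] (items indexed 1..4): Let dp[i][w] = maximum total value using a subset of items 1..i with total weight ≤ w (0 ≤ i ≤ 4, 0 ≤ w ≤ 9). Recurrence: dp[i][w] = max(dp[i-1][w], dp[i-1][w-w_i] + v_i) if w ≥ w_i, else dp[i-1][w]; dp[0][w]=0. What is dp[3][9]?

6

i\w   0   1   2   3   4   5   6   7   8   9
  0   0   0   0   0   0   0   0   0   0   0
  1   0   0   4   4   4   4   4   4   4   4
  2   0   0   4   4   4   5   5   5   5   5
  3   0   1   4   5   5   5   6   6   6   6
  4   0   5   6   9  10  10  10  11  11  11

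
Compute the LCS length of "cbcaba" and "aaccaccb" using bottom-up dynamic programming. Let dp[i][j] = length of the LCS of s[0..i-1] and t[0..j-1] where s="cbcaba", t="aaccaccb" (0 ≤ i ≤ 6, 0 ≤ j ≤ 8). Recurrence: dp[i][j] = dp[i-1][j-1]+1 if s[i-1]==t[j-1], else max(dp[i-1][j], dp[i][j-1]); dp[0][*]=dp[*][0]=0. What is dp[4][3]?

   ''  a  a  c  c  a  c  c  b
''  0  0  0  0  0  0  0  0  0
 c  0  0  0  1  1  1  1  1  1
 b  0  0  0  1  1  1  1  1  2
 c  0  0  0  1  2  2  2  2  2
 a  0  1  1  1  2  3  3  3  3
 b  0  1  1  1  2  3  3  3  4
 a  0  1  2  2  2  3  3  3  4

1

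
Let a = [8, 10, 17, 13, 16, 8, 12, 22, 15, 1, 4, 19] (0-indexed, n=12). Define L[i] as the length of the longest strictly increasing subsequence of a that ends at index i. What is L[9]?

1

   i    0    1    2    3    4    5    6    7    8    9   10   11
a[i]    8   10   17   13   16    8   12   22   15    1    4   19
L[i]    1    2    3    3    4    1    3    5    4    1    2    5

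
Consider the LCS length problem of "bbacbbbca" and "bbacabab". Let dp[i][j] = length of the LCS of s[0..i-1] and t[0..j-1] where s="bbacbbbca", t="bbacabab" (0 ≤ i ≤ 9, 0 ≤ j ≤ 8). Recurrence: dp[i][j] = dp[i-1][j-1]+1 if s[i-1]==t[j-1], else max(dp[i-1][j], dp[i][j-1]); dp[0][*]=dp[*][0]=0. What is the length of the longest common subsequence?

   ''  b  b  a  c  a  b  a  b
''  0  0  0  0  0  0  0  0  0
 b  0  1  1  1  1  1  1  1  1
 b  0  1  2  2  2  2  2  2  2
 a  0  1  2  3  3  3  3  3  3
 c  0  1  2  3  4  4  4  4  4
 b  0  1  2  3  4  4  5  5  5
 b  0  1  2  3  4  4  5  5  6
 b  0  1  2  3  4  4  5  5  6
 c  0  1  2  3  4  4  5  5  6
 a  0  1  2  3  4  5  5  6  6

6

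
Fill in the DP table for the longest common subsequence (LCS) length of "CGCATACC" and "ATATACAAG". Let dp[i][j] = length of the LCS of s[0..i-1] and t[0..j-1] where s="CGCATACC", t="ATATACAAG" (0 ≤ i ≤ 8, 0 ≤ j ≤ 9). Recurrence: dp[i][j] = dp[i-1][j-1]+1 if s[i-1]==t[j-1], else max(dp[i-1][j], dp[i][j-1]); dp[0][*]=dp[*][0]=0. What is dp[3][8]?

   ''  A  T  A  T  A  C  A  A  G
''  0  0  0  0  0  0  0  0  0  0
 C  0  0  0  0  0  0  1  1  1  1
 G  0  0  0  0  0  0  1  1  1  2
 C  0  0  0  0  0  0  1  1  1  2
 A  0  1  1  1  1  1  1  2  2  2
 T  0  1  2  2  2  2  2  2  2  2
 A  0  1  2  3  3  3  3  3  3  3
 C  0  1  2  3  3  3  4  4  4  4
 C  0  1  2  3  3  3  4  4  4  4

1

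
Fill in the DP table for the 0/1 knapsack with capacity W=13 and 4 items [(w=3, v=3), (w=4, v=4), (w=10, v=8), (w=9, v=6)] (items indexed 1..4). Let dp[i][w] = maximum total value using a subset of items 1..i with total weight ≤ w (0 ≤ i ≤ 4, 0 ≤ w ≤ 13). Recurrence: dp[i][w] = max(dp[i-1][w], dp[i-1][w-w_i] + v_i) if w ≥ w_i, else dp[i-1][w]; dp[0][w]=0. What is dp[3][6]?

4

i\w   0   1   2   3   4   5   6   7   8   9  10  11  12  13
  0   0   0   0   0   0   0   0   0   0   0   0   0   0   0
  1   0   0   0   3   3   3   3   3   3   3   3   3   3   3
  2   0   0   0   3   4   4   4   7   7   7   7   7   7   7
  3   0   0   0   3   4   4   4   7   7   7   8   8   8  11
  4   0   0   0   3   4   4   4   7   7   7   8   8   9  11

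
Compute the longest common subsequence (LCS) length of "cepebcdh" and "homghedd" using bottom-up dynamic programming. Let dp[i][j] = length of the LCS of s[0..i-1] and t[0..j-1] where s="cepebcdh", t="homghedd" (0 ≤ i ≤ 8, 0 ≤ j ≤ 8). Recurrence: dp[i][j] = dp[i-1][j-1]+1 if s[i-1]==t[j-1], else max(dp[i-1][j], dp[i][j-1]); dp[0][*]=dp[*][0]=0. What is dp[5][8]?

1

   ''  h  o  m  g  h  e  d  d
''  0  0  0  0  0  0  0  0  0
 c  0  0  0  0  0  0  0  0  0
 e  0  0  0  0  0  0  1  1  1
 p  0  0  0  0  0  0  1  1  1
 e  0  0  0  0  0  0  1  1  1
 b  0  0  0  0  0  0  1  1  1
 c  0  0  0  0  0  0  1  1  1
 d  0  0  0  0  0  0  1  2  2
 h  0  1  1  1  1  1  1  2  2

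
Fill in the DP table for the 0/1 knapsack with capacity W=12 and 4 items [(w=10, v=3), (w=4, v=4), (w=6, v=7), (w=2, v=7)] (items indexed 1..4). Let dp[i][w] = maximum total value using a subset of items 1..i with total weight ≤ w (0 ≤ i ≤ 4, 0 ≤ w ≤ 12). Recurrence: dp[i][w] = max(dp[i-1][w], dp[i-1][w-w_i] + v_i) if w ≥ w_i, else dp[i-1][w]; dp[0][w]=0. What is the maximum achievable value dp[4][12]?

i\w   0   1   2   3   4   5   6   7   8   9  10  11  12
  0   0   0   0   0   0   0   0   0   0   0   0   0   0
  1   0   0   0   0   0   0   0   0   0   0   3   3   3
  2   0   0   0   0   4   4   4   4   4   4   4   4   4
  3   0   0   0   0   4   4   7   7   7   7  11  11  11
  4   0   0   7   7   7   7  11  11  14  14  14  14  18

18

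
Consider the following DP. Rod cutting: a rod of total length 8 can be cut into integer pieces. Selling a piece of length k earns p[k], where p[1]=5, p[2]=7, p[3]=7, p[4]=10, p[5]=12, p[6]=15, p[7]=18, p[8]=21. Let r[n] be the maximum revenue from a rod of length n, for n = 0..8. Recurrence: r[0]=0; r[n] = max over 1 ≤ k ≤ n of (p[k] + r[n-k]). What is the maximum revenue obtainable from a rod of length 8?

40

   n    0    1    2    3    4    5    6    7    8
r[n]    0    5   10   15   20   25   30   35   40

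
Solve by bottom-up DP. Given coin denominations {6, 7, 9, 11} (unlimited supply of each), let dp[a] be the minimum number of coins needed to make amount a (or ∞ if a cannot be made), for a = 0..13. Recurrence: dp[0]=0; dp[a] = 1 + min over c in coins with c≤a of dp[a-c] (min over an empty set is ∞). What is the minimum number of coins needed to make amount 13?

2

 a  0  1  2  3  4  5  6  7  8  9 10 11 12 13
dp  0  -  -  -  -  -  1  1  -  1  -  1  2  2
(- denotes ∞ / unreachable)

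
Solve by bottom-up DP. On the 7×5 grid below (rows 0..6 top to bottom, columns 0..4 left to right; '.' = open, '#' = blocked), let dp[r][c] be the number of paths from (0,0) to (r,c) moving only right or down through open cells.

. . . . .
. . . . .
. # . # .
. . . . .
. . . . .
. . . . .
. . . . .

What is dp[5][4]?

38

r\c   0   1   2   3   4
  0   1   1   1   1   1
  1   1   2   3   4   5
  2   1   0   3   0   5
  3   1   1   4   4   9
  4   1   2   6  10  19
  5   1   3   9  19  38
  6   1   4  13  32  70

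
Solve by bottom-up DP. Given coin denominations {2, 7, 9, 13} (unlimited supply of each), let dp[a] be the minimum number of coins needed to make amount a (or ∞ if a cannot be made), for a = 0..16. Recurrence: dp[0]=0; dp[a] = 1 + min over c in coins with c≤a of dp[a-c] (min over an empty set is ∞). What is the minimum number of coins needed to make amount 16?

 a  0  1  2  3  4  5  6  7  8  9 10 11 12 13 14 15 16
dp  0  -  1  -  2  -  3  1  4  1  5  2  6  1  2  2  2
(- denotes ∞ / unreachable)

2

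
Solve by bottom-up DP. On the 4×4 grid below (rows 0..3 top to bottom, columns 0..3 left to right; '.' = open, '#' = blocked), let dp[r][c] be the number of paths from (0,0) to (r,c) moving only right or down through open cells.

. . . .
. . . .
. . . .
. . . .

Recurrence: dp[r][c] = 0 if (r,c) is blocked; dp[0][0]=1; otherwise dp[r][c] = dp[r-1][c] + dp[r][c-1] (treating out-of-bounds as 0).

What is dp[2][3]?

10

r\c   0   1   2   3
  0   1   1   1   1
  1   1   2   3   4
  2   1   3   6  10
  3   1   4  10  20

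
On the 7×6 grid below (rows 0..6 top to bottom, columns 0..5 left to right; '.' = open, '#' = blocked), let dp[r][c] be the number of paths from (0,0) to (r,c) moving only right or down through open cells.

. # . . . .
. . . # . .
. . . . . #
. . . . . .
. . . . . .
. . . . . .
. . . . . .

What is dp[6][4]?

120

r\c   0   1   2   3   4   5
  0   1   0   0   0   0   0
  1   1   1   1   0   0   0
  2   1   2   3   3   3   0
  3   1   3   6   9  12  12
  4   1   4  10  19  31  43
  5   1   5  15  34  65 108
  6   1   6  21  55 120 228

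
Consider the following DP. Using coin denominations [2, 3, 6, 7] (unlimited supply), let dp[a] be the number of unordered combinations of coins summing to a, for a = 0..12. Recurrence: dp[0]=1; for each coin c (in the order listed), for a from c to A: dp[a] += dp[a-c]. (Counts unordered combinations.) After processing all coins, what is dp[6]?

3

after  coin     0     1     2     3     4     5     6     7     8     9    10    11    12
          2     1     0     1     0     1     0     1     0     1     0     1     0     1
          3     1     0     1     1     1     1     2     1     2     2     2     2     3
          6     1     0     1     1     1     1     3     1     3     3     3     3     6
          7     1     0     1     1     1     1     3     2     3     4     4     4     7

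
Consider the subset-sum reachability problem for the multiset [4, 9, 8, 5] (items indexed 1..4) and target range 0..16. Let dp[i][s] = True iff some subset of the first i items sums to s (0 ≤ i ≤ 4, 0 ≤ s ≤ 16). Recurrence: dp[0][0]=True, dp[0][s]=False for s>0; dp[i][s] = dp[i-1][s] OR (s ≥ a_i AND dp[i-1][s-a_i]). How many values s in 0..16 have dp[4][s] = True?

8

i\s   0   1   2   3   4   5   6   7   8   9  10  11  12  13  14  15  16
  0   T   F   F   F   F   F   F   F   F   F   F   F   F   F   F   F   F
  1   T   F   F   F   T   F   F   F   F   F   F   F   F   F   F   F   F
  2   T   F   F   F   T   F   F   F   F   T   F   F   F   T   F   F   F
  3   T   F   F   F   T   F   F   F   T   T   F   F   T   T   F   F   F
  4   T   F   F   F   T   T   F   F   T   T   F   F   T   T   T   F   F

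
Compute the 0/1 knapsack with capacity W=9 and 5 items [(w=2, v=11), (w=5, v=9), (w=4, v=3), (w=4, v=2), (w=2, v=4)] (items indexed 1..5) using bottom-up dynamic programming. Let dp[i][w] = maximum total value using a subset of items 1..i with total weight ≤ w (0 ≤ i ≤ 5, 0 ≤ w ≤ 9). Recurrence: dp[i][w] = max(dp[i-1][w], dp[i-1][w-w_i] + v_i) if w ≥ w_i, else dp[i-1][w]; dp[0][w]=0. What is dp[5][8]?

20

i\w   0   1   2   3   4   5   6   7   8   9
  0   0   0   0   0   0   0   0   0   0   0
  1   0   0  11  11  11  11  11  11  11  11
  2   0   0  11  11  11  11  11  20  20  20
  3   0   0  11  11  11  11  14  20  20  20
  4   0   0  11  11  11  11  14  20  20  20
  5   0   0  11  11  15  15  15  20  20  24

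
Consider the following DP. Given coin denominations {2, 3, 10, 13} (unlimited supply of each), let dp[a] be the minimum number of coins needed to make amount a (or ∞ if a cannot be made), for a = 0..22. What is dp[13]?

 a  0  1  2  3  4  5  6  7  8  9 10 11 12 13 14 15 16 17 18 19 20 21 22
dp  0  -  1  1  2  2  2  3  3  3  1  4  2  1  3  2  2  3  3  3  2  4  3
(- denotes ∞ / unreachable)

1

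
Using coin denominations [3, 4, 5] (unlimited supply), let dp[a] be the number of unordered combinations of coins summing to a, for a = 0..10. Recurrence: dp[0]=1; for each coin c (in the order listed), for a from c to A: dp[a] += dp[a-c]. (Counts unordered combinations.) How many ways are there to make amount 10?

2

after  coin     0     1     2     3     4     5     6     7     8     9    10
          3     1     0     0     1     0     0     1     0     0     1     0
          4     1     0     0     1     1     0     1     1     1     1     1
          5     1     0     0     1     1     1     1     1     2     2     2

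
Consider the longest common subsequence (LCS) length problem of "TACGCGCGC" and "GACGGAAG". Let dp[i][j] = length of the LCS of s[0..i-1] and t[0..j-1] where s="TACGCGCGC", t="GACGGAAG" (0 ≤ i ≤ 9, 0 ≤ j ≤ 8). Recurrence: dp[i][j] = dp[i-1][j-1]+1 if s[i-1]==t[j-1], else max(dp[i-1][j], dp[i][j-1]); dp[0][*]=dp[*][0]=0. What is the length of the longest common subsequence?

   ''  G  A  C  G  G  A  A  G
''  0  0  0  0  0  0  0  0  0
 T  0  0  0  0  0  0  0  0  0
 A  0  0  1  1  1  1  1  1  1
 C  0  0  1  2  2  2  2  2  2
 G  0  1  1  2  3  3  3  3  3
 C  0  1  1  2  3  3  3  3  3
 G  0  1  1  2  3  4  4  4  4
 C  0  1  1  2  3  4  4  4  4
 G  0  1  1  2  3  4  4  4  5
 C  0  1  1  2  3  4  4  4  5

5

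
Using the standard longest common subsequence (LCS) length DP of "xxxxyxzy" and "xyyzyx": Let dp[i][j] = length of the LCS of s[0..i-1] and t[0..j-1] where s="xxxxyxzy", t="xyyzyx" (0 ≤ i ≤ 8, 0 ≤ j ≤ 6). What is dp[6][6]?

   ''  x  y  y  z  y  x
''  0  0  0  0  0  0  0
 x  0  1  1  1  1  1  1
 x  0  1  1  1  1  1  2
 x  0  1  1  1  1  1  2
 x  0  1  1  1  1  1  2
 y  0  1  2  2  2  2  2
 x  0  1  2  2  2  2  3
 z  0  1  2  2  3  3  3
 y  0  1  2  3  3  4  4

3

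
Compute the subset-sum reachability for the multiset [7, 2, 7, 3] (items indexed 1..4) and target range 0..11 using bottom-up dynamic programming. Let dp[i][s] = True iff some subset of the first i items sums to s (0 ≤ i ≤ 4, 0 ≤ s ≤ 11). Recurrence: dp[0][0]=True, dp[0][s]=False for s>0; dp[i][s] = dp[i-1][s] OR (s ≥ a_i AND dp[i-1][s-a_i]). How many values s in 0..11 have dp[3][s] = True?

4

i\s   0   1   2   3   4   5   6   7   8   9  10  11
  0   T   F   F   F   F   F   F   F   F   F   F   F
  1   T   F   F   F   F   F   F   T   F   F   F   F
  2   T   F   T   F   F   F   F   T   F   T   F   F
  3   T   F   T   F   F   F   F   T   F   T   F   F
  4   T   F   T   T   F   T   F   T   F   T   T   F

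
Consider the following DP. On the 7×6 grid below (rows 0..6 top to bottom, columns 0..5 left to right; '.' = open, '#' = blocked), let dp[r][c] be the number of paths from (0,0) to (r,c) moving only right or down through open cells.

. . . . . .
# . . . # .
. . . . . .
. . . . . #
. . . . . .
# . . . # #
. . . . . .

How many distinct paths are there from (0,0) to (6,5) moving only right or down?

r\c   0   1   2   3   4   5
  0   1   1   1   1   1   1
  1   0   1   2   3   0   1
  2   0   1   3   6   6   7
  3   0   1   4  10  16   0
  4   0   1   5  15  31  31
  5   0   1   6  21   0   0
  6   0   1   7  28  28  28

28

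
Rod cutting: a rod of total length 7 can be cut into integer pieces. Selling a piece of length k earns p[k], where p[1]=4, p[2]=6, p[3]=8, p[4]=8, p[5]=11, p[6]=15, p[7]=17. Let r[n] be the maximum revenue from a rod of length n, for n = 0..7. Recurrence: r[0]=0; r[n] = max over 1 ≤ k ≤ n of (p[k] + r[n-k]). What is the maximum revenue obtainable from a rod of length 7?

   n    0    1    2    3    4    5    6    7
r[n]    0    4    8   12   16   20   24   28

28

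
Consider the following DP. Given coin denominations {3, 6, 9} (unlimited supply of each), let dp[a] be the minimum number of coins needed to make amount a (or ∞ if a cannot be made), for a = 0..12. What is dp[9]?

1

 a  0  1  2  3  4  5  6  7  8  9 10 11 12
dp  0  -  -  1  -  -  1  -  -  1  -  -  2
(- denotes ∞ / unreachable)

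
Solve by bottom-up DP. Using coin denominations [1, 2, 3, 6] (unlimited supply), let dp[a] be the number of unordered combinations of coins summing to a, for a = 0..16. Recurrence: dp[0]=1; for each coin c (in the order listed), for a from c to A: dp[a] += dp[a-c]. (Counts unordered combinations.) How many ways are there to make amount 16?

48

after  coin     0     1     2     3     4     5     6     7     8     9    10    11    12    13    14    15    16
          1     1     1     1     1     1     1     1     1     1     1     1     1     1     1     1     1     1
          2     1     1     2     2     3     3     4     4     5     5     6     6     7     7     8     8     9
          3     1     1     2     3     4     5     7     8    10    12    14    16    19    21    24    27    30
          6     1     1     2     3     4     5     8     9    12    15    18    21    27    30    36    42    48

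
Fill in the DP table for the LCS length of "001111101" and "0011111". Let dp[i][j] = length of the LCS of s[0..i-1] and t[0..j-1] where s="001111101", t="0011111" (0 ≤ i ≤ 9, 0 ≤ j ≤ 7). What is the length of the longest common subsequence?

   ''  0  0  1  1  1  1  1
''  0  0  0  0  0  0  0  0
 0  0  1  1  1  1  1  1  1
 0  0  1  2  2  2  2  2  2
 1  0  1  2  3  3  3  3  3
 1  0  1  2  3  4  4  4  4
 1  0  1  2  3  4  5  5  5
 1  0  1  2  3  4  5  6  6
 1  0  1  2  3  4  5  6  7
 0  0  1  2  3  4  5  6  7
 1  0  1  2  3  4  5  6  7

7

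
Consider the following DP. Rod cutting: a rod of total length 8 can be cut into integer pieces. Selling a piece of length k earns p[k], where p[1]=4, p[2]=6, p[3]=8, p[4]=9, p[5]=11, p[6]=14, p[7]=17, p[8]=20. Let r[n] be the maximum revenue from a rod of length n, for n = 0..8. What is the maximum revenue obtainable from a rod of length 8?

   n    0    1    2    3    4    5    6    7    8
r[n]    0    4    8   12   16   20   24   28   32

32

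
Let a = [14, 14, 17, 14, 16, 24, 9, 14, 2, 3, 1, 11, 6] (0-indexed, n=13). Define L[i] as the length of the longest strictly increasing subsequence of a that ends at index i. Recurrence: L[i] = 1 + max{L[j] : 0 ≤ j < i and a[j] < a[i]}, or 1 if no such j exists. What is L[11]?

   i    0    1    2    3    4    5    6    7    8    9   10   11   12
a[i]   14   14   17   14   16   24    9   14    2    3    1   11    6
L[i]    1    1    2    1    2    3    1    2    1    2    1    3    3

3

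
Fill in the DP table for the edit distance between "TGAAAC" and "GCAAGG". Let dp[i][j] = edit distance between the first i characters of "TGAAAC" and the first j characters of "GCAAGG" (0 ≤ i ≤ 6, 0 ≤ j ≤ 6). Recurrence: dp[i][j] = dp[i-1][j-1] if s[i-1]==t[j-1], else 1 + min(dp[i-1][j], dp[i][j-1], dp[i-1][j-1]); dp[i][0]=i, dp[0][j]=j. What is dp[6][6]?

   ''  G  C  A  A  G  G
''  0  1  2  3  4  5  6
 T  1  1  2  3  4  5  6
 G  2  1  2  3  4  4  5
 A  3  2  2  2  3  4  5
 A  4  3  3  2  2  3  4
 A  5  4  4  3  2  3  4
 C  6  5  4  4  3  3  4

4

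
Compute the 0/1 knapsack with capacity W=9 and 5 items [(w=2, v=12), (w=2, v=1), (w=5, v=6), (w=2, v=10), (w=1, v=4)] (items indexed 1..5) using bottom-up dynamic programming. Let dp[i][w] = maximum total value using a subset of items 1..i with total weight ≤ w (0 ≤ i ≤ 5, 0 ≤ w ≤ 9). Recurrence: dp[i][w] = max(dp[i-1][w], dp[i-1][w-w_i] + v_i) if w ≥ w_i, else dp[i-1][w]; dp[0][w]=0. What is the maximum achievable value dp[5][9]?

i\w   0   1   2   3   4   5   6   7   8   9
  0   0   0   0   0   0   0   0   0   0   0
  1   0   0  12  12  12  12  12  12  12  12
  2   0   0  12  12  13  13  13  13  13  13
  3   0   0  12  12  13  13  13  18  18  19
  4   0   0  12  12  22  22  23  23  23  28
  5   0   4  12  16  22  26  26  27  27  28

28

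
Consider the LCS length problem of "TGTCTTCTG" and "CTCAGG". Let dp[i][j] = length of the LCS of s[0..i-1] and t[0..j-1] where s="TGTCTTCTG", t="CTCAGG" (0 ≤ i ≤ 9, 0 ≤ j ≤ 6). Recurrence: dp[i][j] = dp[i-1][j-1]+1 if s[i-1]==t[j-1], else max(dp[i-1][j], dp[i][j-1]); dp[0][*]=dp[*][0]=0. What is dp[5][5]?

   ''  C  T  C  A  G  G
''  0  0  0  0  0  0  0
 T  0  0  1  1  1  1  1
 G  0  0  1  1  1  2  2
 T  0  0  1  1  1  2  2
 C  0  1  1  2  2  2  2
 T  0  1  2  2  2  2  2
 T  0  1  2  2  2  2  2
 C  0  1  2  3  3  3  3
 T  0  1  2  3  3  3  3
 G  0  1  2  3  3  4  4

2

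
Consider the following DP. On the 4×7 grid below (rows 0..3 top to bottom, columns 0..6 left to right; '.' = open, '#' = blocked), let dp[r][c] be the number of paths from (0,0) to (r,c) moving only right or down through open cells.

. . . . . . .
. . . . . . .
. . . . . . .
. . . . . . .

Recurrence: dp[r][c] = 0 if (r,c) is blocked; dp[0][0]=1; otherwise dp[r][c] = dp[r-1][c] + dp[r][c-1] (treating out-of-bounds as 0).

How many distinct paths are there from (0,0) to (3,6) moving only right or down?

84

r\c   0   1   2   3   4   5   6
  0   1   1   1   1   1   1   1
  1   1   2   3   4   5   6   7
  2   1   3   6  10  15  21  28
  3   1   4  10  20  35  56  84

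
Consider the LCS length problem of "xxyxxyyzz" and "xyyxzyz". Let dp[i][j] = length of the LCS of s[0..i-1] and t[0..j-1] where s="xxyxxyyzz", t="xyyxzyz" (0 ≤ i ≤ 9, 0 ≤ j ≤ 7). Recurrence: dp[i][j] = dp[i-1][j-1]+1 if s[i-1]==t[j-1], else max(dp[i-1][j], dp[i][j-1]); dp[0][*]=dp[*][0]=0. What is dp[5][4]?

   ''  x  y  y  x  z  y  z
''  0  0  0  0  0  0  0  0
 x  0  1  1  1  1  1  1  1
 x  0  1  1  1  2  2  2  2
 y  0  1  2  2  2  2  3  3
 x  0  1  2  2  3  3  3  3
 x  0  1  2  2  3  3  3  3
 y  0  1  2  3  3  3  4  4
 y  0  1  2  3  3  3  4  4
 z  0  1  2  3  3  4  4  5
 z  0  1  2  3  3  4  4  5

3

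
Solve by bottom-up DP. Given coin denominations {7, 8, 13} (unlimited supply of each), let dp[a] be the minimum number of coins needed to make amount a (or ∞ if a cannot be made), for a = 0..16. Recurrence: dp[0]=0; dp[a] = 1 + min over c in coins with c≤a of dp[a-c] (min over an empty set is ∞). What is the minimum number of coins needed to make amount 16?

2

 a  0  1  2  3  4  5  6  7  8  9 10 11 12 13 14 15 16
dp  0  -  -  -  -  -  -  1  1  -  -  -  -  1  2  2  2
(- denotes ∞ / unreachable)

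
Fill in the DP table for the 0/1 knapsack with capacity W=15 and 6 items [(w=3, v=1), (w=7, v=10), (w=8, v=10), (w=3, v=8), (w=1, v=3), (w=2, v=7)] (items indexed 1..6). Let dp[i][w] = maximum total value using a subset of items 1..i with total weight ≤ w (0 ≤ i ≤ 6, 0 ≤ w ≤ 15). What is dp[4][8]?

i\w   0   1   2   3   4   5   6   7   8   9  10  11  12  13  14  15
  0   0   0   0   0   0   0   0   0   0   0   0   0   0   0   0   0
  1   0   0   0   1   1   1   1   1   1   1   1   1   1   1   1   1
  2   0   0   0   1   1   1   1  10  10  10  11  11  11  11  11  11
  3   0   0   0   1   1   1   1  10  10  10  11  11  11  11  11  20
  4   0   0   0   8   8   8   9  10  10  10  18  18  18  19  19  20
  5   0   3   3   8  11  11  11  12  13  13  18  21  21  21  22  22
  6   0   3   7  10  11  15  18  18  18  19  20  21  25  28  28  28

10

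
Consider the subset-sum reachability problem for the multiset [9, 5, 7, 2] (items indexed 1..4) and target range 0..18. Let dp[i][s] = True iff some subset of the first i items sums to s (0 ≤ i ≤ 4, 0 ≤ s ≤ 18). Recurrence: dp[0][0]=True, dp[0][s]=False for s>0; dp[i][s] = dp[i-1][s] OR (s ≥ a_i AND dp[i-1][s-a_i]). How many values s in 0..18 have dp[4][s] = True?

10

i\s   0   1   2   3   4   5   6   7   8   9  10  11  12  13  14  15  16  17  18
  0   T   F   F   F   F   F   F   F   F   F   F   F   F   F   F   F   F   F   F
  1   T   F   F   F   F   F   F   F   F   T   F   F   F   F   F   F   F   F   F
  2   T   F   F   F   F   T   F   F   F   T   F   F   F   F   T   F   F   F   F
  3   T   F   F   F   F   T   F   T   F   T   F   F   T   F   T   F   T   F   F
  4   T   F   T   F   F   T   F   T   F   T   F   T   T   F   T   F   T   F   T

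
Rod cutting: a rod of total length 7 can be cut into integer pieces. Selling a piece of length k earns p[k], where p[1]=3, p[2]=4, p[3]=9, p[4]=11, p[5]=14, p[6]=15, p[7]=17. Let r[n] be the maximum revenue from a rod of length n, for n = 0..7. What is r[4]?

12

   n    0    1    2    3    4    5    6    7
r[n]    0    3    6    9   12   15   18   21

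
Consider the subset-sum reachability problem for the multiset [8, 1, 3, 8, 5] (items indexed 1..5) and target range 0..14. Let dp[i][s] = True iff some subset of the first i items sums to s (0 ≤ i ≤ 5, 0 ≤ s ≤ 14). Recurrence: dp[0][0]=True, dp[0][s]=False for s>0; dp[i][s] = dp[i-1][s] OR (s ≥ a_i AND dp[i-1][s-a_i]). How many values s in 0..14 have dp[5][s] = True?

i\s   0   1   2   3   4   5   6   7   8   9  10  11  12  13  14
  0   T   F   F   F   F   F   F   F   F   F   F   F   F   F   F
  1   T   F   F   F   F   F   F   F   T   F   F   F   F   F   F
  2   T   T   F   F   F   F   F   F   T   T   F   F   F   F   F
  3   T   T   F   T   T   F   F   F   T   T   F   T   T   F   F
  4   T   T   F   T   T   F   F   F   T   T   F   T   T   F   F
  5   T   T   F   T   T   T   T   F   T   T   F   T   T   T   T

12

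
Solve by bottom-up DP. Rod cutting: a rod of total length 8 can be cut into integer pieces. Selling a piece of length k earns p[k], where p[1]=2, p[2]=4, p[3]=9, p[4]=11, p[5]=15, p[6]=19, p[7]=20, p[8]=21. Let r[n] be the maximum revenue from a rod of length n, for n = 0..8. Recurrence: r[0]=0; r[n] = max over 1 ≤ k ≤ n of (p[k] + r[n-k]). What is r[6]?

   n    0    1    2    3    4    5    6    7    8
r[n]    0    2    4    9   11   15   19   21   24

19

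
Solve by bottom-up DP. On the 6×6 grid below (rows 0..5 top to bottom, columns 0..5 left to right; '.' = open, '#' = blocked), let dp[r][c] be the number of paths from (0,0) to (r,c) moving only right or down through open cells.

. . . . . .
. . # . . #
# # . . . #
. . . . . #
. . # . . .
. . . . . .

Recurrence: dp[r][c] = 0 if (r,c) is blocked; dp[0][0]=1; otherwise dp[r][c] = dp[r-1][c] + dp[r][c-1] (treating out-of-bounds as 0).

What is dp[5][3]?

r\c   0   1   2   3   4   5
  0   1   1   1   1   1   1
  1   1   2   0   1   2   0
  2   0   0   0   1   3   0
  3   0   0   0   1   4   0
  4   0   0   0   1   5   5
  5   0   0   0   1   6  11

1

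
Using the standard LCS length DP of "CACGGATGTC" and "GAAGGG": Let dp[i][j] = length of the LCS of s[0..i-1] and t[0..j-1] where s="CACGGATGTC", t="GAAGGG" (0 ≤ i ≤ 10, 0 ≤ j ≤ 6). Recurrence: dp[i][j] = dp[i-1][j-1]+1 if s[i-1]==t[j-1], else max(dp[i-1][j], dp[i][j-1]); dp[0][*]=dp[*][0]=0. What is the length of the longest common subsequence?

   ''  G  A  A  G  G  G
''  0  0  0  0  0  0  0
 C  0  0  0  0  0  0  0
 A  0  0  1  1  1  1  1
 C  0  0  1  1  1  1  1
 G  0  1  1  1  2  2  2
 G  0  1  1  1  2  3  3
 A  0  1  2  2  2  3  3
 T  0  1  2  2  2  3  3
 G  0  1  2  2  3  3  4
 T  0  1  2  2  3  3  4
 C  0  1  2  2  3  3  4

4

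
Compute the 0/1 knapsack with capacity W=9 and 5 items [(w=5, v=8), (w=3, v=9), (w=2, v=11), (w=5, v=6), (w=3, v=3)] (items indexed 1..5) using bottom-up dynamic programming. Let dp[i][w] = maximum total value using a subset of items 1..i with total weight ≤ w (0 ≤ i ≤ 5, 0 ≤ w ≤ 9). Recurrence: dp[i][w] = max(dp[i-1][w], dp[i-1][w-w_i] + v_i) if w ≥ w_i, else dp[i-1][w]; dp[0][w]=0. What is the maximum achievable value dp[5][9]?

i\w   0   1   2   3   4   5   6   7   8   9
  0   0   0   0   0   0   0   0   0   0   0
  1   0   0   0   0   0   8   8   8   8   8
  2   0   0   0   9   9   9   9   9  17  17
  3   0   0  11  11  11  20  20  20  20  20
  4   0   0  11  11  11  20  20  20  20  20
  5   0   0  11  11  11  20  20  20  23  23

23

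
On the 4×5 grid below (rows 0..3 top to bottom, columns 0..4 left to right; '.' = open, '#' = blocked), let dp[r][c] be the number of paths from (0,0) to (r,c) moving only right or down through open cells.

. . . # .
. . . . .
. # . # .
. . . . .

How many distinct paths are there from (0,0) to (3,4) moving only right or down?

7

r\c   0   1   2   3   4
  0   1   1   1   0   0
  1   1   2   3   3   3
  2   1   0   3   0   3
  3   1   1   4   4   7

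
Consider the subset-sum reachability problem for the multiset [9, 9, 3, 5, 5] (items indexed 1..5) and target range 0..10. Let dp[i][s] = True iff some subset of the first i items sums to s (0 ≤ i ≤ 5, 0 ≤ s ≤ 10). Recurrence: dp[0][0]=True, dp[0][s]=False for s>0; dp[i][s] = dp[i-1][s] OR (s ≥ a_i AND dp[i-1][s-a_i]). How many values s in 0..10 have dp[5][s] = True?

i\s   0   1   2   3   4   5   6   7   8   9  10
  0   T   F   F   F   F   F   F   F   F   F   F
  1   T   F   F   F   F   F   F   F   F   T   F
  2   T   F   F   F   F   F   F   F   F   T   F
  3   T   F   F   T   F   F   F   F   F   T   F
  4   T   F   F   T   F   T   F   F   T   T   F
  5   T   F   F   T   F   T   F   F   T   T   T

6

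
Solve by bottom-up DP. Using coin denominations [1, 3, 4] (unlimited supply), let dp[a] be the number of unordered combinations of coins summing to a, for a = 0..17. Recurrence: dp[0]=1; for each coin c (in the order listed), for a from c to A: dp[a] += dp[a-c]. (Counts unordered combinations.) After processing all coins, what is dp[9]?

after  coin     0     1     2     3     4     5     6     7     8     9    10    11    12    13    14    15    16    17
          1     1     1     1     1     1     1     1     1     1     1     1     1     1     1     1     1     1     1
          3     1     1     1     2     2     2     3     3     3     4     4     4     5     5     5     6     6     6
          4     1     1     1     2     3     3     4     5     6     7     8     9    11    12    13    15    17    18

7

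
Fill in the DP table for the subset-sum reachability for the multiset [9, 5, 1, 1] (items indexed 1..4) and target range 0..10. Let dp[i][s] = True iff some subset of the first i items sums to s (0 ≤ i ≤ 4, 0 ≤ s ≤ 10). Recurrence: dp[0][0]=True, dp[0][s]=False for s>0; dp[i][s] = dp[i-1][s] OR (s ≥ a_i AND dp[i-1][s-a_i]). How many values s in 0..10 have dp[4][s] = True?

i\s   0   1   2   3   4   5   6   7   8   9  10
  0   T   F   F   F   F   F   F   F   F   F   F
  1   T   F   F   F   F   F   F   F   F   T   F
  2   T   F   F   F   F   T   F   F   F   T   F
  3   T   T   F   F   F   T   T   F   F   T   T
  4   T   T   T   F   F   T   T   T   F   T   T

8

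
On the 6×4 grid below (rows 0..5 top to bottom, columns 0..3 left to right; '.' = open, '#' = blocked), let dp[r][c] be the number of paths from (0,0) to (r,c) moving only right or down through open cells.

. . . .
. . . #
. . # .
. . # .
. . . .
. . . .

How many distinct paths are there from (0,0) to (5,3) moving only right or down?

r\c   0   1   2   3
  0   1   1   1   1
  1   1   2   3   0
  2   1   3   0   0
  3   1   4   0   0
  4   1   5   5   5
  5   1   6  11  16

16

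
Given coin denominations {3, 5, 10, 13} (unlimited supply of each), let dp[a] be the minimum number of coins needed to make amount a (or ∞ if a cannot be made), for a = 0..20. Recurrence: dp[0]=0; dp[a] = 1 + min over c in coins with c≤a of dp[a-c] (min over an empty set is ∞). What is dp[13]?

1

 a  0  1  2  3  4  5  6  7  8  9 10 11 12 13 14 15 16 17 18 19 20
dp  0  -  -  1  -  1  2  -  2  3  1  3  4  1  4  2  2  5  2  3  2
(- denotes ∞ / unreachable)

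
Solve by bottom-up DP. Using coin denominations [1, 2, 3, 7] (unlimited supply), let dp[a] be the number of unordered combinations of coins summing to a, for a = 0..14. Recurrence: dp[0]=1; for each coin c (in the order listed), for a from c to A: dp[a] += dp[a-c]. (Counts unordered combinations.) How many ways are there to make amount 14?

33

after  coin     0     1     2     3     4     5     6     7     8     9    10    11    12    13    14
          1     1     1     1     1     1     1     1     1     1     1     1     1     1     1     1
          2     1     1     2     2     3     3     4     4     5     5     6     6     7     7     8
          3     1     1     2     3     4     5     7     8    10    12    14    16    19    21    24
          7     1     1     2     3     4     5     7     9    11    14    17    20    24    28    33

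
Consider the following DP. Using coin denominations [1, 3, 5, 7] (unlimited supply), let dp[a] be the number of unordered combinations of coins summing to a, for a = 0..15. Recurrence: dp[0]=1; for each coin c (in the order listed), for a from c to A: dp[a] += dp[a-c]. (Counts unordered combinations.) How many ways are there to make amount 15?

19

after  coin     0     1     2     3     4     5     6     7     8     9    10    11    12    13    14    15
          1     1     1     1     1     1     1     1     1     1     1     1     1     1     1     1     1
          3     1     1     1     2     2     2     3     3     3     4     4     4     5     5     5     6
          5     1     1     1     2     2     3     4     4     5     6     7     8     9    10    11    13
          7     1     1     1     2     2     3     4     5     6     7     9    10    12    14    16    19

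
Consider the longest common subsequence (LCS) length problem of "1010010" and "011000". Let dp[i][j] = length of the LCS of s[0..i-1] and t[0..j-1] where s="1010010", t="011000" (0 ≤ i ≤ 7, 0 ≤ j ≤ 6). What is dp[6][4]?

   ''  0  1  1  0  0  0
''  0  0  0  0  0  0  0
 1  0  0  1  1  1  1  1
 0  0  1  1  1  2  2  2
 1  0  1  2  2  2  2  2
 0  0  1  2  2  3  3  3
 0  0  1  2  2  3  4  4
 1  0  1  2  3  3  4  4
 0  0  1  2  3  4  4  5

3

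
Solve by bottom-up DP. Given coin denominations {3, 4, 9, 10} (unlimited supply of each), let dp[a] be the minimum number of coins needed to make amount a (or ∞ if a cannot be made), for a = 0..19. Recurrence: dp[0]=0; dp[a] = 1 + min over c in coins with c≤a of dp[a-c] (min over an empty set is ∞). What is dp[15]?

3

 a  0  1  2  3  4  5  6  7  8  9 10 11 12 13 14 15 16 17 18 19
dp  0  -  -  1  1  -  2  2  2  1  1  3  2  2  2  3  3  3  2  2
(- denotes ∞ / unreachable)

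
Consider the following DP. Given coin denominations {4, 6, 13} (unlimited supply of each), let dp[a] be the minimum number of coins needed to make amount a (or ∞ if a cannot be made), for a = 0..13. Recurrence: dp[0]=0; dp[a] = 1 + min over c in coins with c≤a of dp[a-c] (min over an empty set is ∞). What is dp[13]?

1

 a  0  1  2  3  4  5  6  7  8  9 10 11 12 13
dp  0  -  -  -  1  -  1  -  2  -  2  -  2  1
(- denotes ∞ / unreachable)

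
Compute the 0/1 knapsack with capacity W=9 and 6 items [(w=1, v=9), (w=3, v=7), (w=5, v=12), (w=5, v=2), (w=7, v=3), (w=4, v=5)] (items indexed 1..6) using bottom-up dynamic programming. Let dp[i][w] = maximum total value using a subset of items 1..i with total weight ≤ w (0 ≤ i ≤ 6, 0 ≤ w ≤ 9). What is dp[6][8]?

i\w   0   1   2   3   4   5   6   7   8   9
  0   0   0   0   0   0   0   0   0   0   0
  1   0   9   9   9   9   9   9   9   9   9
  2   0   9   9   9  16  16  16  16  16  16
  3   0   9   9   9  16  16  21  21  21  28
  4   0   9   9   9  16  16  21  21  21  28
  5   0   9   9   9  16  16  21  21  21  28
  6   0   9   9   9  16  16  21  21  21  28

21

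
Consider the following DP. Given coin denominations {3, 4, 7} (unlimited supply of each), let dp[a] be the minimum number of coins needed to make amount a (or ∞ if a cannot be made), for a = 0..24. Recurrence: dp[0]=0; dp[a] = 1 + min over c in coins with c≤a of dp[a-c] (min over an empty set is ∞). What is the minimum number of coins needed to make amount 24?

 a  0  1  2  3  4  5  6  7  8  9 10 11 12 13 14 15 16 17 18 19 20 21 22 23 24
dp  0  -  -  1  1  -  2  1  2  3  2  2  3  3  2  3  4  3  3  4  4  3  4  5  4
(- denotes ∞ / unreachable)

4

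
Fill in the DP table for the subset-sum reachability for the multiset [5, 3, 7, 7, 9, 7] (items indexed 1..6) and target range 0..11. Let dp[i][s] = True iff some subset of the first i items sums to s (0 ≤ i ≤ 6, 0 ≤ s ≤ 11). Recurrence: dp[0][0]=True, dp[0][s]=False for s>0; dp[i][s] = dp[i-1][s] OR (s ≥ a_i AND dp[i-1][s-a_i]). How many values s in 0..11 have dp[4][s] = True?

6

i\s   0   1   2   3   4   5   6   7   8   9  10  11
  0   T   F   F   F   F   F   F   F   F   F   F   F
  1   T   F   F   F   F   T   F   F   F   F   F   F
  2   T   F   F   T   F   T   F   F   T   F   F   F
  3   T   F   F   T   F   T   F   T   T   F   T   F
  4   T   F   F   T   F   T   F   T   T   F   T   F
  5   T   F   F   T   F   T   F   T   T   T   T   F
  6   T   F   F   T   F   T   F   T   T   T   T   F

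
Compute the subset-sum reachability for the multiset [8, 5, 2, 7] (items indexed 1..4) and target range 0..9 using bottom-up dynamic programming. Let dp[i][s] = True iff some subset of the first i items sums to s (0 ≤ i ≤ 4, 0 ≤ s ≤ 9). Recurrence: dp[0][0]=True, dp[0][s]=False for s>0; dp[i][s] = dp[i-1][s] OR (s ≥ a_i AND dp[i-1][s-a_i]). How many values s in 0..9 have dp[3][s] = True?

5

i\s   0   1   2   3   4   5   6   7   8   9
  0   T   F   F   F   F   F   F   F   F   F
  1   T   F   F   F   F   F   F   F   T   F
  2   T   F   F   F   F   T   F   F   T   F
  3   T   F   T   F   F   T   F   T   T   F
  4   T   F   T   F   F   T   F   T   T   T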